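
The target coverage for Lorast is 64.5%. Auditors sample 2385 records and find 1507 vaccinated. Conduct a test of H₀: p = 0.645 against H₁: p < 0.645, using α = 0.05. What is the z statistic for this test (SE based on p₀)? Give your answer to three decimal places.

p̂ = 1507/2385 ≈ 0.63187.
Under H₀, SE = √(0.645·0.355/2385) = √(9.60063e-05) = 0.00980.
z = (0.63187 − 0.645)/0.00980 = -0.01313/0.00980 = -1.340.
p-value = P(Z < -1.340) ≈ 0.0900. With α = 0.05, fail to reject H₀.

z = -1.340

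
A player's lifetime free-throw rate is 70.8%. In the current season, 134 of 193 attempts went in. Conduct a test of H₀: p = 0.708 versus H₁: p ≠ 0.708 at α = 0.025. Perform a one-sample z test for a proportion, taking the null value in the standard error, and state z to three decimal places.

p̂ = 134/193 ≈ 0.69430.
SE = √(p₀(1−p₀)/n) = √(0.20674/193) = 0.03273.
z = (0.69430 − 0.708)/0.03273 = -0.01370/0.03273 = -0.419.
Two-sided p-value ≈ 2·Φ(−0.419) = 0.6755. With α = 0.025, fail to reject H₀.

z = -0.419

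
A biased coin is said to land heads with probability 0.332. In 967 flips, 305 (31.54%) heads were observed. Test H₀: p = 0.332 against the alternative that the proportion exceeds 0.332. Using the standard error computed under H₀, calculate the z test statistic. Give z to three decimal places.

z = -1.096

p̂ = 305/967 ≈ 0.31541.
Under H₀, SE = √(0.332·0.668/967) = √(0.000229344) = 0.01514.
z = (0.31541 − 0.332)/0.01514 = -0.01659/0.01514 = -1.096.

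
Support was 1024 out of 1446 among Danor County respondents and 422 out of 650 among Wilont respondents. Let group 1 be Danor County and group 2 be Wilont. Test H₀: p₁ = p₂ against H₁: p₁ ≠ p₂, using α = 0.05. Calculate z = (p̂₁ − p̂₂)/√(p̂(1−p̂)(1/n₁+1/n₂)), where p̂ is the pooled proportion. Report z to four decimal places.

p̂₁ = 1024/1446 = 0.7081604, p̂₂ = 422/650 = 0.6492308.
Pooled p̂ = (1024+422)/(1446+650) = 1446/2096 = 0.6898855.
SE = √(0.213943 × 0.00223002) = 0.0218426.
z = (0.7081604 − 0.6492308)/0.0218426 = 0.0589296/0.0218426 = 2.6979.
p-value = 2·P(Z > 2.698) ≈ 0.0070; since p < α = 0.05, reject H₀.

z = 2.6979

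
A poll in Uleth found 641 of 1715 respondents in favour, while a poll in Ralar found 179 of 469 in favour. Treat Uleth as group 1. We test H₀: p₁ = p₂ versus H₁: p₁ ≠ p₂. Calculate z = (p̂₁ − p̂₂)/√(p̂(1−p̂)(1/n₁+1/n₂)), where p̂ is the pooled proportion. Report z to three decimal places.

z = -0.313

p̂₁ = 641/1715 ≈ 0.37376, p̂₂ = 179/469 ≈ 0.38166.
Pooled p̂ = (641+179)/(1715+469) = 820/2184 = 0.37546.
SE = √(0.234489 × 0.00271529) = 0.02523.
z = (0.37376 − 0.38166)/0.02523 = -0.00790/0.02523 = -0.313.
p-value = 2·P(Z > 0.313) ≈ 0.7542.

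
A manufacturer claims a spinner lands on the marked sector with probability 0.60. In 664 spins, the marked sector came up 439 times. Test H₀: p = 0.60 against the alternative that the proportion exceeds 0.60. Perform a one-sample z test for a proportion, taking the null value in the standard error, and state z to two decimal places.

z = 3.22

p̂ = 439/664 ≈ 0.6611.
Standard error under H₀: √(0.6×0.4/664) = 0.0190.
z = (0.6611 − 0.6)/0.0190 = 0.0611/0.0190 = 3.22.
p-value = P(Z > 3.216) ≈ 0.0006.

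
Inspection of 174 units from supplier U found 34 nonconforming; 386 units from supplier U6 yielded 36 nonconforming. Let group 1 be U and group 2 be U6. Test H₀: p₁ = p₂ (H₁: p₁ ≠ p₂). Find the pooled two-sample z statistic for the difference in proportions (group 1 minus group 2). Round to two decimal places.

z = 3.38

p̂₁ = 34/174 ≈ 0.1954, p̂₂ = 36/386 ≈ 0.0933.
Pooled p̂ = (34+36)/(174+386) = 70/560 = 0.1250.
SE = √(p̂(1−p̂)(1/n₁+1/n₂)) = √(0.1250·0.8750·0.0083378) = √(0.000911947) = 0.0302.
z = (0.1954 − 0.0933)/0.0302 = 0.1021/0.0302 = 3.38.
Two-sided p-value ≈ 2·Φ(−3.382) = 0.0007.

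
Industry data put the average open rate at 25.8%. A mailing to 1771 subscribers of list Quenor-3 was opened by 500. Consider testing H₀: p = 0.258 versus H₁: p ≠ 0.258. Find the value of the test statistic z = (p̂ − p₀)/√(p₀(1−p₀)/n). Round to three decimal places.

z = 2.340

p̂ = 500/1771 = 0.282326.
SE = √(p₀(1−p₀)/n) = √(0.19144/1771) = 0.010397.
z = (0.282326 − 0.258)/0.010397 = 0.024326/0.010397 = 2.340.
p-value = 2·P(Z > 2.340) ≈ 0.0193.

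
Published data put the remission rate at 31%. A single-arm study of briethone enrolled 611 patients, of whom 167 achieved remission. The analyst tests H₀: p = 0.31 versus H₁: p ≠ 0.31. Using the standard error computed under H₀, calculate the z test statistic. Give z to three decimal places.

p̂ = 167/611 ≈ 0.27332.
Standard error under H₀: √(0.31×0.69/611) = 0.01871.
z = (0.27332 − 0.31)/0.01871 = -0.03668/0.01871 = -1.960.

z = -1.960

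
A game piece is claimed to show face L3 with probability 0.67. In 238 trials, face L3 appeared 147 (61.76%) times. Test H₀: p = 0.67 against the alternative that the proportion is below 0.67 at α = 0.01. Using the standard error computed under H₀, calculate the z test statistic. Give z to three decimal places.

z = -1.718

p̂ = 147/238 = 0.61765.
Under H₀, SE = √(0.67·0.33/238) = √(0.000928992) = 0.03048.
z = (0.61765 − 0.67)/0.03048 = -0.05235/0.03048 = -1.718.
p-value = P(Z < -1.718) ≈ 0.0429; since p > α = 0.01, fail to reject H₀.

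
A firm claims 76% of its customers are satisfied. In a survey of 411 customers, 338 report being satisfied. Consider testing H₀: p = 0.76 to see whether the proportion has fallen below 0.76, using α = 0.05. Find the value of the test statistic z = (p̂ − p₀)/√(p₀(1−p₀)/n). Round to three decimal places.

z = 2.961

p̂ = 338/411 ≈ 0.82238.
Under H₀, SE = √(0.76·0.24/411) = √(0.000443796) = 0.02107.
z = (0.82238 − 0.76)/0.02107 = 0.06238/0.02107 = 2.961.
p-value = P(Z < 2.961) ≈ 0.9985; since p > α = 0.05, fail to reject H₀.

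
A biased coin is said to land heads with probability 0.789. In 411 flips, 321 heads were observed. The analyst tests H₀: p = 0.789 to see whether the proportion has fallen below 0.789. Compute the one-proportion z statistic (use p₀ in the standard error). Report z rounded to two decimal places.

p̂ = 321/411 = 0.7810.
Standard error under H₀: √(0.789×0.211/411) = 0.0201.
z = (0.7810 − 0.789)/0.0201 = -0.0080/0.0201 = -0.40.

z = -0.40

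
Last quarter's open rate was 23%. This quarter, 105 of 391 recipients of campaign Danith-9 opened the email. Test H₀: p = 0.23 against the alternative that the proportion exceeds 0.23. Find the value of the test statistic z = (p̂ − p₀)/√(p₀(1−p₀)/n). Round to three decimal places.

p̂ = 105/391 ≈ 0.26854.
Under H₀, SE = √(0.23·0.77/391) = √(0.000452941) = 0.02128.
z = (0.26854 − 0.23)/0.02128 = 0.03854/0.02128 = 1.811.

z = 1.811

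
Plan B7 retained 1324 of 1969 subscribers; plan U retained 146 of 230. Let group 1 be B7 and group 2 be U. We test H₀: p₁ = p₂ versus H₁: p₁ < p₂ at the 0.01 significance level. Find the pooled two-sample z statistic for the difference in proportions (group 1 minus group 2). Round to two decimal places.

p̂₁ = 1324/1969 = 0.6724, p̂₂ = 146/230 = 0.6348.
Pooled p̂ = (1324+146)/(1969+230) = 1470/2199 = 0.6685.
SE = √(p̂(1−p̂)(1/n₁+1/n₂)) = √(0.6685·0.3315·0.0048557) = √(0.00107608) = 0.0328.
z = (0.6724 − 0.6348)/0.0328 = 0.0376/0.0328 = 1.15.
p-value = P(Z < 1.147) ≈ 0.8744; since p > α = 0.01, fail to reject H₀.

z = 1.15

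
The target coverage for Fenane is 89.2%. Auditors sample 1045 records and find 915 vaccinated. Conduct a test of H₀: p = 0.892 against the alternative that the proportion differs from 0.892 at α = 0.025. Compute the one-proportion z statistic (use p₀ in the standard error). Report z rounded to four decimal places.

p̂ = 915/1045 = 0.8755981.
Standard error under H₀: √(0.892×0.108/1045) = 0.0096014.
z = (0.8755981 − 0.892)/0.0096014 = -0.0164019/0.0096014 = -1.7083.
Two-sided p-value ≈ 2·Φ(−1.708) = 0.0876. With α = 0.025, fail to reject H₀.

z = -1.7083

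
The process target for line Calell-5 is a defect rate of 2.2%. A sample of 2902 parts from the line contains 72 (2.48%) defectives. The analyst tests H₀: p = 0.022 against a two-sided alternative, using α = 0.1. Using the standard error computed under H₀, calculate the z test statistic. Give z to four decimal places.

p̂ = 72/2902 = 0.0248105.
Standard error under H₀: √(0.022×0.978/2902) = 0.0027229.
z = (0.0248105 − 0.022)/0.0027229 = 0.0028105/0.0027229 = 1.0322.
Two-sided p-value ≈ 2·Φ(−1.032) = 0.3020. With α = 0.1, fail to reject H₀.

z = 1.0322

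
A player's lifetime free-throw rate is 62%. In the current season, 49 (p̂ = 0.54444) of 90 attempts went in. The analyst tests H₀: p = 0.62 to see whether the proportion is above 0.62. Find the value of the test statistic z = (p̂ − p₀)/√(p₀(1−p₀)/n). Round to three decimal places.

z = -1.477

p̂ = 49/90 = 0.54444.
Under H₀, SE = √(0.62·0.38/90) = √(0.00261778) = 0.05116.
z = (0.54444 − 0.62)/0.05116 = -0.07556/0.05116 = -1.477.
p-value = P(Z > -1.477) ≈ 0.9301.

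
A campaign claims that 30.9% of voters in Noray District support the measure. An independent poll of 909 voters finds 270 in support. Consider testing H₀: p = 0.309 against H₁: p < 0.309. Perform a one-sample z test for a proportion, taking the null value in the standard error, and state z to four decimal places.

p̂ = 270/909 ≈ 0.297030.
Standard error under H₀: √(0.309×0.691/909) = 0.015326.
z = (0.297030 − 0.309)/0.015326 = -0.011970/0.015326 = -0.7810.
p-value = P(Z < -0.781) ≈ 0.2174.

z = -0.7810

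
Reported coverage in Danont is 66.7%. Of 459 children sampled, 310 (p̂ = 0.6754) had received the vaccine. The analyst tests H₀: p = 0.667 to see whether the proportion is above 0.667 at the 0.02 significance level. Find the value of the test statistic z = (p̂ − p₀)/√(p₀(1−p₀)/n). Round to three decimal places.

z = 0.381

p̂ = 310/459 ≈ 0.67538.
Standard error under H₀: √(0.667×0.333/459) = 0.02200.
z = (0.67538 − 0.667)/0.02200 = 0.00838/0.02200 = 0.381.
p-value = P(Z > 0.381) ≈ 0.3516. With α = 0.02, fail to reject H₀.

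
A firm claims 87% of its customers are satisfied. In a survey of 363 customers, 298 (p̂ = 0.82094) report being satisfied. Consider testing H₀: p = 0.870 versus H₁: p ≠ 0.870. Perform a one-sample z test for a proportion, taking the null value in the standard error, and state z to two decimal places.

p̂ = 298/363 ≈ 0.82094.
Under H₀, SE = √(0.87·0.13/363) = √(0.00031157) = 0.01765.
z = (0.82094 − 0.87)/0.01765 = -0.04906/0.01765 = -2.78.
Two-sided p-value ≈ 2·Φ(−2.780) = 0.0054.

z = -2.78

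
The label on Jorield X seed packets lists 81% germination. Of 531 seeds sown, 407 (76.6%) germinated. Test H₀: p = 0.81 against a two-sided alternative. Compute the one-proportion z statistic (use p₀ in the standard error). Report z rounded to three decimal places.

z = -2.556

p̂ = 407/531 ≈ 0.7664783.
Standard error under H₀: √(0.81×0.19/531) = 0.0170244.
z = (0.7664783 − 0.81)/0.0170244 = -0.0435217/0.0170244 = -2.556.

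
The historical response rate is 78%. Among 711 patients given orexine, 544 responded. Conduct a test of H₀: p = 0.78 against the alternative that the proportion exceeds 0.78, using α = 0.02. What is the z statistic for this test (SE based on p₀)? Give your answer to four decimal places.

p̂ = 544/711 ≈ 0.765120.
SE = √(p₀(1−p₀)/n) = √(0.1716/711) = 0.015535.
z = (0.765120 − 0.78)/0.015535 = -0.014880/0.015535 = -0.9578.
p-value = P(Z > -0.958) ≈ 0.8309; since p > α = 0.02, fail to reject H₀.

z = -0.9578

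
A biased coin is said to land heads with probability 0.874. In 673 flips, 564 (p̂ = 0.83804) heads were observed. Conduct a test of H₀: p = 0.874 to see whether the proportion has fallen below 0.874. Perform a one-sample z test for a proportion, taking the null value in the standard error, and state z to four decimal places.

z = -2.8113

p̂ = 564/673 = 0.8380386.
Standard error under H₀: √(0.874×0.126/673) = 0.0127919.
z = (0.8380386 − 0.874)/0.0127919 = -0.0359614/0.0127919 = -2.8113.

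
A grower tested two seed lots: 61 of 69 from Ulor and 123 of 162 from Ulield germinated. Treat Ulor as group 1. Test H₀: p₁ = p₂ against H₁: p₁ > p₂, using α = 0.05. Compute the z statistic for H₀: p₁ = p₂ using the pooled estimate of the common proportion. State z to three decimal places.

z = 2.156

p̂₁ = 61/69 ≈ 0.884058, p̂₂ = 123/162 ≈ 0.759259.
Pooled p̂ = (61+123)/(69+162) = 184/231 = 0.796537.
SE = √(p̂(1−p̂)(1/n₁+1/n₂)) = √(0.796537·0.203463·0.0206656) = √(0.00334919) = 0.057872.
z = (0.884058 − 0.759259)/0.057872 = 0.124799/0.057872 = 2.156.
p-value = P(Z > 2.156) ≈ 0.0155. With α = 0.05, reject H₀.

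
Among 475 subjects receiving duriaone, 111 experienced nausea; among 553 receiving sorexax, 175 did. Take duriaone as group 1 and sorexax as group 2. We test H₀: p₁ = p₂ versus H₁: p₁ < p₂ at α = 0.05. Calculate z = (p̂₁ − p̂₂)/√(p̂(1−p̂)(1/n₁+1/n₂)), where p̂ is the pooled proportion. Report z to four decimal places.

z = -2.9526

p̂₁ = 111/475 = 0.233684, p̂₂ = 175/553 = 0.316456.
Pooled p̂ = (111+175)/(475+553) = 286/1028 = 0.278210.
SE = √(p̂(1−p̂)(1/n₁+1/n₂)) = √(0.278210·0.721790·0.00391358) = √(0.000785883) = 0.028034.
z = (0.233684 − 0.316456)/0.028034 = -0.082772/0.028034 = -2.9526.
p-value = P(Z < -2.953) ≈ 0.0016; since p < α = 0.05, reject H₀.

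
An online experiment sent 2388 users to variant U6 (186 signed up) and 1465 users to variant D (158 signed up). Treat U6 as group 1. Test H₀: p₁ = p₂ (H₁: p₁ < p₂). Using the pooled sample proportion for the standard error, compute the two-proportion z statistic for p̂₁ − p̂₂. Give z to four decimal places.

z = -3.1660

p̂₁ = 186/2388 = 0.0778894, p̂₂ = 158/1465 = 0.1078498.
Pooled p̂ = (186+158)/(2388+1465) = 344/3853 = 0.0892811.
SE = √(p̂(1−p̂)(1/n₁+1/n₂)) = √(0.0892811·0.9107189·0.00110135) = √(8.95511e-05) = 0.0094631.
z = (0.0778894 − 0.1078498)/0.0094631 = -0.0299604/0.0094631 = -3.1660.
p-value = P(Z < -3.166) ≈ 0.0008.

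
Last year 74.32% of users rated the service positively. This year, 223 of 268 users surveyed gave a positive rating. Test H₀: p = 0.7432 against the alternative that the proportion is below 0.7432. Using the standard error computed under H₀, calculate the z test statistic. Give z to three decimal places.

z = 3.331

p̂ = 223/268 = 0.832090.
SE = √(p₀(1−p₀)/n) = √(0.19085/268) = 0.026686.
z = (0.832090 − 0.7432)/0.026686 = 0.088890/0.026686 = 3.331.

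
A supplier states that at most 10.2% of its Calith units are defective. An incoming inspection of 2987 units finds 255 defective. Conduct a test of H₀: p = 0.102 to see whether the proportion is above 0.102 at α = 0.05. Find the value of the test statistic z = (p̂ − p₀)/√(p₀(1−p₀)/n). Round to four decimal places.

p̂ = 255/2987 ≈ 0.0853699.
Under H₀, SE = √(0.102·0.898/2987) = √(3.06649e-05) = 0.0055376.
z = (0.0853699 − 0.102)/0.0055376 = -0.0166301/0.0055376 = -3.0031.
p-value = P(Z > -3.003) ≈ 0.9987; since p > α = 0.05, fail to reject H₀.

z = -3.0031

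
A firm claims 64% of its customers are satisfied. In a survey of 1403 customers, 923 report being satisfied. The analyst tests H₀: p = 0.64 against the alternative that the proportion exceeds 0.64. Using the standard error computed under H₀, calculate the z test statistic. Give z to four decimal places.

z = 1.3949

p̂ = 923/1403 = 0.657876.
Standard error under H₀: √(0.64×0.36/1403) = 0.012815.
z = (0.657876 − 0.64)/0.012815 = 0.017876/0.012815 = 1.3949.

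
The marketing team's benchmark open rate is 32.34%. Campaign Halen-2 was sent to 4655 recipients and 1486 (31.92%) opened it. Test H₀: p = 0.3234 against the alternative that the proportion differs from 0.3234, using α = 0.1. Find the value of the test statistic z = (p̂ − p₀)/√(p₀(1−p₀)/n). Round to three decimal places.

p̂ = 1486/4655 ≈ 0.319227.
SE = √(p₀(1−p₀)/n) = √(0.21881/4655) = 0.006856.
z = (0.319227 − 0.3234)/0.006856 = -0.004173/0.006856 = -0.609.
Two-sided p-value ≈ 2·Φ(−0.609) = 0.5427, so at α = 0.1 we fail to reject H₀.

z = -0.609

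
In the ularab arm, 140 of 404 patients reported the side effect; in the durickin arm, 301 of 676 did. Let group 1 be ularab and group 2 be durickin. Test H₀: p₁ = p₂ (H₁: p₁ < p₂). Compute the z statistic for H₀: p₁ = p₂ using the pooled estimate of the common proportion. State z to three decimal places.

p̂₁ = 140/404 ≈ 0.34653, p̂₂ = 301/676 ≈ 0.44527.
Pooled p̂ = (140+301)/(404+676) = 441/1080 = 0.40833.
SE = √(0.241597 × 0.00395454) = 0.03091.
z = (0.34653 − 0.44527)/0.03091 = -0.09874/0.03091 = -3.194.
p-value = P(Z < -3.194) ≈ 0.0007.

z = -3.194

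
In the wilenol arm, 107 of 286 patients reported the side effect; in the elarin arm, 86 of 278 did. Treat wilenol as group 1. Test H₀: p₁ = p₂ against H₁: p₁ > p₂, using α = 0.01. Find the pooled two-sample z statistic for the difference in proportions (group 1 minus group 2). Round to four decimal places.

z = 1.6210

p̂₁ = 107/286 ≈ 0.3741259, p̂₂ = 86/278 ≈ 0.3093525.
Pooled p̂ = (107+86)/(286+278) = 193/564 = 0.3421986.
SE = √(0.225099 × 0.00709363) = 0.0399596.
z = (0.3741259 − 0.3093525)/0.0399596 = 0.0647734/0.0399596 = 1.6210.
p-value = P(Z > 1.621) ≈ 0.0525. With α = 0.01, fail to reject H₀.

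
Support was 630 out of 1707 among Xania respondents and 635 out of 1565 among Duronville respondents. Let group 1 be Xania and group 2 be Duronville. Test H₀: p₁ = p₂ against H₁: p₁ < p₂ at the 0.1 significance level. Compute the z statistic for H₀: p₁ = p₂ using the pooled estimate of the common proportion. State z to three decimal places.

p̂₁ = 630/1707 ≈ 0.369069, p̂₂ = 635/1565 ≈ 0.405751.
Pooled p̂ = (630+635)/(1707+1565) = 1265/3272 = 0.386614.
SE = √(0.237144 × 0.0012248) = 0.017043.
z = (0.369069 − 0.405751)/0.017043 = -0.036682/0.017043 = -2.152.
p-value = P(Z < -2.152) ≈ 0.0157; since p < α = 0.1, reject H₀.

z = -2.152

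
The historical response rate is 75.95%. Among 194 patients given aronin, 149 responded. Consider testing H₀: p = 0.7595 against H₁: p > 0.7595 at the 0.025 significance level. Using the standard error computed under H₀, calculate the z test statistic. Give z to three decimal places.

p̂ = 149/194 = 0.76804.
SE = √(p₀(1−p₀)/n) = √(0.18266/194) = 0.03068.
z = (0.76804 − 0.7595)/0.03068 = 0.00854/0.03068 = 0.278.
p-value = P(Z > 0.278) ≈ 0.3904. With α = 0.025, fail to reject H₀.

z = 0.278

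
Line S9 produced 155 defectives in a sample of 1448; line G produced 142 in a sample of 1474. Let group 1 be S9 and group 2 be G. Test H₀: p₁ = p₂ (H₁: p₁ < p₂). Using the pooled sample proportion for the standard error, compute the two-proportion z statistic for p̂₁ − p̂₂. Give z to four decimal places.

z = 0.9577

p̂₁ = 155/1448 = 0.107044, p̂₂ = 142/1474 = 0.096336.
Pooled p̂ = (155+142)/(1448+1474) = 297/2922 = 0.101643.
SE = √(p̂(1−p̂)(1/n₁+1/n₂)) = √(0.101643·0.898357·0.00136903) = √(0.000125008) = 0.011181.
z = (0.107044 − 0.096336)/0.011181 = 0.010708/0.011181 = 0.9577.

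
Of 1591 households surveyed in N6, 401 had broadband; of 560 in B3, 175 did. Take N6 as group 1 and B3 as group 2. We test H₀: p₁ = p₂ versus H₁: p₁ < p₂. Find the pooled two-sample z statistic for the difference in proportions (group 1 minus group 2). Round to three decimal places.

p̂₁ = 401/1591 = 0.252043, p̂₂ = 175/560 = 0.312500.
Pooled p̂ = (401+175)/(1591+560) = 576/2151 = 0.267782.
SE = √(0.196075 × 0.00241425) = 0.021757.
z = (0.252043 − 0.312500)/0.021757 = -0.060457/0.021757 = -2.779.
p-value = P(Z < -2.779) ≈ 0.0027.

z = -2.779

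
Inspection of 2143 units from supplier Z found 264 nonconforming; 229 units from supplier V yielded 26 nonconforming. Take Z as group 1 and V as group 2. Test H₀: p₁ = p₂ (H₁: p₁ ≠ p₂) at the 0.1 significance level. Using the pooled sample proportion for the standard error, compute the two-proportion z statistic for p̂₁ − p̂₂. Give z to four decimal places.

p̂₁ = 264/2143 = 0.123192, p̂₂ = 26/229 = 0.113537.
Pooled p̂ = (264+26)/(2143+229) = 290/2372 = 0.122260.
SE = √(p̂(1−p̂)(1/n₁+1/n₂)) = √(0.122260·0.877740·0.00483345) = √(0.000518688) = 0.022775.
z = (0.123192 − 0.113537)/0.022775 = 0.009655/0.022775 = 0.4239.
p-value = 2·P(Z > 0.424) ≈ 0.6716. With α = 0.1, fail to reject H₀.

z = 0.4239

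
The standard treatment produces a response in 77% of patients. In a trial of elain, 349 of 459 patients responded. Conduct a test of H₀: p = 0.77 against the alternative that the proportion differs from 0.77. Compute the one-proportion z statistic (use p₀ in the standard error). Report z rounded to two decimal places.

z = -0.49

p̂ = 349/459 = 0.7603.
SE = √(p₀(1−p₀)/n) = √(0.1771/459) = 0.0196.
z = (0.7603 − 0.77)/0.0196 = -0.0097/0.0196 = -0.49.
p-value = 2·P(Z > 0.491) ≈ 0.6232.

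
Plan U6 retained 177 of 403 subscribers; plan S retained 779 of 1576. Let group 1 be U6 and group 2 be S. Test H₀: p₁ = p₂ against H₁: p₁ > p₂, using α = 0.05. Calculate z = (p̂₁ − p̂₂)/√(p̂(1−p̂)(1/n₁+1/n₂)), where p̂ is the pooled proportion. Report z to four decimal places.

p̂₁ = 177/403 ≈ 0.439206, p̂₂ = 779/1576 ≈ 0.494289.
Pooled p̂ = (177+779)/(403+1576) = 956/1979 = 0.483072.
SE = √(p̂(1−p̂)(1/n₁+1/n₂)) = √(0.483072·0.516928·0.00311591) = √(0.000778084) = 0.027894.
z = (0.439206 − 0.494289)/0.027894 = -0.055083/0.027894 = -1.9747.
p-value = P(Z > -1.975) ≈ 0.9759; since p > α = 0.05, fail to reject H₀.

z = -1.9747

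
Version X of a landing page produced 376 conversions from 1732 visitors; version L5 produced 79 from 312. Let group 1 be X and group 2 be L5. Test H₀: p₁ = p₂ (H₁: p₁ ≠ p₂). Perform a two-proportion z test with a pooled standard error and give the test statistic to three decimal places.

z = -1.412

p̂₁ = 376/1732 = 0.21709, p̂₂ = 79/312 = 0.25321.
Pooled p̂ = (376+79)/(1732+312) = 455/2044 = 0.22260.
SE = √(0.173051 × 0.0037825) = 0.02558.
z = (0.21709 − 0.25321)/0.02558 = -0.03612/0.02558 = -1.412.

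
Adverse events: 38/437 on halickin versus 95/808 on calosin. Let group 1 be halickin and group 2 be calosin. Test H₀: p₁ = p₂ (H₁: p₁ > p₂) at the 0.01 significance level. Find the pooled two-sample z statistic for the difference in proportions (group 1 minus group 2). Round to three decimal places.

z = -1.669

p̂₁ = 38/437 ≈ 0.08696, p̂₂ = 95/808 ≈ 0.11757.
Pooled p̂ = (38+95)/(437+808) = 133/1245 = 0.10683.
SE = √(p̂(1−p̂)(1/n₁+1/n₂)) = √(0.10683·0.89317·0.00352595) = √(0.00033643) = 0.01834.
z = (0.08696 − 0.11757)/0.01834 = -0.03061/0.01834 = -1.669.
p-value = P(Z > -1.669) ≈ 0.9525; since p > α = 0.01, fail to reject H₀.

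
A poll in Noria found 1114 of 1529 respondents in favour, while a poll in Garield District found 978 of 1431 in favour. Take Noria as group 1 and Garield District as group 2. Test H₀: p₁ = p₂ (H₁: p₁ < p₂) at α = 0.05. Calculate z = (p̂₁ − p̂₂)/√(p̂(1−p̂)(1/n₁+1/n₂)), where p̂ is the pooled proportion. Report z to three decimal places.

p̂₁ = 1114/1529 = 0.728581, p̂₂ = 978/1431 = 0.683438.
Pooled p̂ = (1114+978)/(1529+1431) = 2092/2960 = 0.706757.
SE = √(p̂(1−p̂)(1/n₁+1/n₂)) = √(0.706757·0.293243·0.00135283) = √(0.000280377) = 0.016744.
z = (0.728581 − 0.683438)/0.016744 = 0.045143/0.016744 = 2.696.
p-value = P(Z < 2.696) ≈ 0.9965, so at α = 0.05 we fail to reject H₀.

z = 2.696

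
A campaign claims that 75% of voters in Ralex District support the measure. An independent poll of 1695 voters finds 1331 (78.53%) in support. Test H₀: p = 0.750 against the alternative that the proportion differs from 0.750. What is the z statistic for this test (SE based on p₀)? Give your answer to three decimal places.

z = 3.352

p̂ = 1331/1695 = 0.7852507.
SE = √(p₀(1−p₀)/n) = √(0.1875/1695) = 0.0105176.
z = (0.7852507 − 0.75)/0.0105176 = 0.0352507/0.0105176 = 3.352.
Two-sided p-value ≈ 2·Φ(−3.352) = 0.0008.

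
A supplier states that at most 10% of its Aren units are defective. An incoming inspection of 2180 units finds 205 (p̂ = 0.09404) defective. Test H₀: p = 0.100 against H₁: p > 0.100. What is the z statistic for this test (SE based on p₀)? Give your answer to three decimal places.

p̂ = 205/2180 = 0.094037.
Standard error under H₀: √(0.1×0.9/2180) = 0.006425.
z = (0.094037 − 0.1)/0.006425 = -0.005963/0.006425 = -0.928.

z = -0.928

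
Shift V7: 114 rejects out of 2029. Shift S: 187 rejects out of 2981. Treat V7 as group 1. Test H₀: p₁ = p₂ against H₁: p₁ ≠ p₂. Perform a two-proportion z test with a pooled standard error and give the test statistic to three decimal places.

z = -0.957

p̂₁ = 114/2029 ≈ 0.056185, p̂₂ = 187/2981 ≈ 0.062731.
Pooled p̂ = (114+187)/(2029+2981) = 301/5010 = 0.060080.
SE = √(0.0564703 × 0.000828312) = 0.006839.
z = (0.056185 − 0.062731)/0.006839 = -0.006546/0.006839 = -0.957.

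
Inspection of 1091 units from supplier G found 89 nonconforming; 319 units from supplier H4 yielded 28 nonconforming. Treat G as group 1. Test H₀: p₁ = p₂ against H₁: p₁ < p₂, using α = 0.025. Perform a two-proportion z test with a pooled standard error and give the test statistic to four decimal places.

z = -0.3530

p̂₁ = 89/1091 = 0.0815765, p̂₂ = 28/319 = 0.0877743.
Pooled p̂ = (89+28)/(1091+319) = 117/1410 = 0.0829787.
SE = √(0.0760933 × 0.00405139) = 0.0175580.
z = (0.0815765 − 0.0877743)/0.0175580 = -0.0061978/0.0175580 = -0.3530.
p-value = P(Z < -0.353) ≈ 0.3620. With α = 0.025, fail to reject H₀.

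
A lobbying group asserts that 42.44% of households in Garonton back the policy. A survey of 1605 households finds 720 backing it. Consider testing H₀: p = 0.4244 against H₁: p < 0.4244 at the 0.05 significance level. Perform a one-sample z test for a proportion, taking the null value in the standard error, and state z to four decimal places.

z = 1.9614

p̂ = 720/1605 = 0.448598.
Standard error under H₀: √(0.4244×0.5756/1605) = 0.012337.
z = (0.448598 − 0.4244)/0.012337 = 0.024198/0.012337 = 1.9614.
p-value = P(Z < 1.961) ≈ 0.9751, so at α = 0.05 we fail to reject H₀.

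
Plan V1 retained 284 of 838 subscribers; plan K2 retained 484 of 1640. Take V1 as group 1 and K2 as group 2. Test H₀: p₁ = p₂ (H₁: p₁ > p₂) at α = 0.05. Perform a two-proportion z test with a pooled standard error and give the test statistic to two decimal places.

p̂₁ = 284/838 = 0.3389, p̂₂ = 484/1640 = 0.2951.
Pooled p̂ = (284+484)/(838+1640) = 768/2478 = 0.3099.
SE = √(0.213872 × 0.00180307) = 0.0196.
z = (0.3389 − 0.2951)/0.0196 = 0.0438/0.0196 = 2.23.
p-value = P(Z > 2.229) ≈ 0.0129. With α = 0.05, reject H₀.

z = 2.23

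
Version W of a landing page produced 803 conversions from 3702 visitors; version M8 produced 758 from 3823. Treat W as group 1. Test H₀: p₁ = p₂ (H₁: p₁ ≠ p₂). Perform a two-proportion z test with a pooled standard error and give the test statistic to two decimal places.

z = 1.99

p̂₁ = 803/3702 ≈ 0.21691, p̂₂ = 758/3823 ≈ 0.19827.
Pooled p̂ = (803+758)/(3702+3823) = 1561/7525 = 0.20744.
SE = √(p̂(1−p̂)(1/n₁+1/n₂)) = √(0.20744·0.79256·0.000531699) = √(8.74165e-05) = 0.00935.
z = (0.21691 − 0.19827)/0.00935 = 0.01864/0.00935 = 1.99.
Two-sided p-value ≈ 2·Φ(−1.993) = 0.0462.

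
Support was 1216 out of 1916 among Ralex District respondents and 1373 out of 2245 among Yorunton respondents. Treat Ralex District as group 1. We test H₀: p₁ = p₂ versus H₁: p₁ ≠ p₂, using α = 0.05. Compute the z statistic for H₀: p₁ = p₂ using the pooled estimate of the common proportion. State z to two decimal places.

p̂₁ = 1216/1916 ≈ 0.6347, p̂₂ = 1373/2245 ≈ 0.6116.
Pooled p̂ = (1216+1373)/(1916+2245) = 2589/4161 = 0.6222.
SE = √(p̂(1−p̂)(1/n₁+1/n₂)) = √(0.6222·0.3778·0.000967355) = √(0.000227392) = 0.0151.
z = (0.6347 − 0.6116)/0.0151 = 0.0231/0.0151 = 1.53.
p-value = 2·P(Z > 1.530) ≈ 0.1260; since p > α = 0.05, fail to reject H₀.

z = 1.53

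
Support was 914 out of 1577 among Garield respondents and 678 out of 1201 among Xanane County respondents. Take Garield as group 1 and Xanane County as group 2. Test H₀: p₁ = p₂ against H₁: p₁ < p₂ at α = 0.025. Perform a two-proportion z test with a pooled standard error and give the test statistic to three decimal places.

z = 0.795

p̂₁ = 914/1577 = 0.57958, p̂₂ = 678/1201 = 0.56453.
Pooled p̂ = (914+678)/(1577+1201) = 1592/2778 = 0.57307.
SE = √(0.24466 × 0.00146675) = 0.01894.
z = (0.57958 − 0.56453)/0.01894 = 0.01505/0.01894 = 0.795.
p-value = P(Z < 0.795) ≈ 0.7866. With α = 0.025, fail to reject H₀.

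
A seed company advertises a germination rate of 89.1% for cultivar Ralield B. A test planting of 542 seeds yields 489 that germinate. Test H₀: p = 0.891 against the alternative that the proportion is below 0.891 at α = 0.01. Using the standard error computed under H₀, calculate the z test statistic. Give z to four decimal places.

p̂ = 489/542 ≈ 0.902214.
Under H₀, SE = √(0.891·0.109/542) = √(0.000179186) = 0.013386.
z = (0.902214 − 0.891)/0.013386 = 0.011214/0.013386 = 0.8377.
p-value = P(Z < 0.838) ≈ 0.7989; since p > α = 0.01, fail to reject H₀.

z = 0.8377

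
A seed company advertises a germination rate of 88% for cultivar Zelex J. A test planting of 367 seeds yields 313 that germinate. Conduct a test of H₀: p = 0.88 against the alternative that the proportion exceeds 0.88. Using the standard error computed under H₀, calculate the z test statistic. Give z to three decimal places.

z = -1.600

p̂ = 313/367 = 0.85286.
Standard error under H₀: √(0.88×0.12/367) = 0.01696.
z = (0.85286 − 0.88)/0.01696 = -0.02714/0.01696 = -1.600.
p-value = P(Z > -1.600) ≈ 0.9452.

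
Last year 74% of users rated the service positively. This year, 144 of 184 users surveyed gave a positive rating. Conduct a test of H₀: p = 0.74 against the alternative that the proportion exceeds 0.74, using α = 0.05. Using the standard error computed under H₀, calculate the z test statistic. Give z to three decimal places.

z = 1.318

p̂ = 144/184 ≈ 0.78261.
SE = √(p₀(1−p₀)/n) = √(0.1924/184) = 0.03234.
z = (0.78261 − 0.74)/0.03234 = 0.04261/0.03234 = 1.318.
p-value = P(Z > 1.318) ≈ 0.0938; since p > α = 0.05, fail to reject H₀.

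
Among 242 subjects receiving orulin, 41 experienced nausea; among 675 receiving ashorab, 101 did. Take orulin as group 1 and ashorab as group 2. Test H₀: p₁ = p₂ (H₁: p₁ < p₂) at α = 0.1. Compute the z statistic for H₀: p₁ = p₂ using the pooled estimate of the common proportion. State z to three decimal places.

z = 0.730

p̂₁ = 41/242 ≈ 0.16942, p̂₂ = 101/675 ≈ 0.14963.
Pooled p̂ = (41+101)/(242+675) = 142/917 = 0.15485.
SE = √(p̂(1−p̂)(1/n₁+1/n₂)) = √(0.15485·0.84515·0.00561371) = √(0.000734686) = 0.02711.
z = (0.16942 − 0.14963)/0.02711 = 0.01979/0.02711 = 0.730.
p-value = P(Z < 0.730) ≈ 0.7674; since p > α = 0.1, fail to reject H₀.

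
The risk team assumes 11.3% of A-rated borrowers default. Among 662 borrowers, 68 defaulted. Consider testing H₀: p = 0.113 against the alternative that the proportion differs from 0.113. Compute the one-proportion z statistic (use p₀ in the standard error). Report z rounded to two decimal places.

z = -0.84

p̂ = 68/662 ≈ 0.1027.
SE = √(p₀(1−p₀)/n) = √(0.10023/662) = 0.0123.
z = (0.1027 − 0.113)/0.0123 = -0.0103/0.0123 = -0.84.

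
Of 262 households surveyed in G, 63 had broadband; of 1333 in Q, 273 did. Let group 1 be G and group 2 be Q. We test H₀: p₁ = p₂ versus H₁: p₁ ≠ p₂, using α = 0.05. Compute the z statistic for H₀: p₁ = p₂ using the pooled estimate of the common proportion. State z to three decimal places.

p̂₁ = 63/262 = 0.24046, p̂₂ = 273/1333 = 0.20480.
Pooled p̂ = (63+273)/(262+1333) = 336/1595 = 0.21066.
SE = √(p̂(1−p̂)(1/n₁+1/n₂)) = √(0.21066·0.78934·0.00456698) = √(0.000759404) = 0.02756.
z = (0.24046 − 0.20480)/0.02756 = 0.03566/0.02756 = 1.294.
Two-sided p-value ≈ 2·Φ(−1.294) = 0.1957, so at α = 0.05 we fail to reject H₀.

z = 1.294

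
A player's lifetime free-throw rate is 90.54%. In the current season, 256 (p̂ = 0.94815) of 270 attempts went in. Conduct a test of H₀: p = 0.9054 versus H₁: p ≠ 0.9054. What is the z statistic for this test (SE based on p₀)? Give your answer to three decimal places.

p̂ = 256/270 ≈ 0.94815.
Standard error under H₀: √(0.9054×0.0946/270) = 0.01781.
z = (0.94815 − 0.9054)/0.01781 = 0.04275/0.01781 = 2.400.
p-value = 2·P(Z > 2.400) ≈ 0.0164.

z = 2.400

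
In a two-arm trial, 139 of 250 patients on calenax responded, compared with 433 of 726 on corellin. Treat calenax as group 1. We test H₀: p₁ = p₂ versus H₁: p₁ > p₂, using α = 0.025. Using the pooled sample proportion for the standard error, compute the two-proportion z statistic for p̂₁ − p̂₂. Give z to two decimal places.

z = -1.12

p̂₁ = 139/250 ≈ 0.5560, p̂₂ = 433/726 ≈ 0.5964.
Pooled p̂ = (139+433)/(250+726) = 572/976 = 0.5861.
SE = √(0.242593 × 0.00537741) = 0.0361.
z = (0.5560 − 0.5964)/0.0361 = -0.0404/0.0361 = -1.12.
p-value = P(Z > -1.119) ≈ 0.8684; since p > α = 0.025, fail to reject H₀.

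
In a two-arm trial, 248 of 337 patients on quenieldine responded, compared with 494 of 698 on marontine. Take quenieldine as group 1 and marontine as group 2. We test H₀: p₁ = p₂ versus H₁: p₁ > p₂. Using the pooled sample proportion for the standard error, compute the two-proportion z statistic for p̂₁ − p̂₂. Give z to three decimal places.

p̂₁ = 248/337 ≈ 0.73591, p̂₂ = 494/698 ≈ 0.70774.
Pooled p̂ = (248+494)/(337+698) = 742/1035 = 0.71691.
SE = √(p̂(1−p̂)(1/n₁+1/n₂)) = √(0.71691·0.28309·0.00440002) = √(0.000892988) = 0.02988.
z = (0.73591 − 0.70774)/0.02988 = 0.02817/0.02988 = 0.943.

z = 0.943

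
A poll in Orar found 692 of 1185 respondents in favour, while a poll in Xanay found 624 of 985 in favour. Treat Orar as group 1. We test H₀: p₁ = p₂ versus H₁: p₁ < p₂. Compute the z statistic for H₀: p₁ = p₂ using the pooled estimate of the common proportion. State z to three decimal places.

z = -2.352

p̂₁ = 692/1185 = 0.58397, p̂₂ = 624/985 = 0.63350.
Pooled p̂ = (692+624)/(1185+985) = 1316/2170 = 0.60645.
SE = √(p̂(1−p̂)(1/n₁+1/n₂)) = √(0.60645·0.39355·0.00185911) = √(0.00044371) = 0.02106.
z = (0.58397 − 0.63350)/0.02106 = -0.04953/0.02106 = -2.352.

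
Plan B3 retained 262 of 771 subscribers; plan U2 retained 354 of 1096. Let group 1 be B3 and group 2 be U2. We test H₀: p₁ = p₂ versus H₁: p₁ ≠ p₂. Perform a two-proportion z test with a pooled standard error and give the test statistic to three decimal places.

z = 0.761

p̂₁ = 262/771 = 0.339818, p̂₂ = 354/1096 = 0.322993.
Pooled p̂ = (262+354)/(771+1096) = 616/1867 = 0.329941.
SE = √(p̂(1−p̂)(1/n₁+1/n₂)) = √(0.329941·0.670059·0.00220943) = √(0.00048846) = 0.022101.
z = (0.339818 − 0.322993)/0.022101 = 0.016825/0.022101 = 0.761.
Two-sided p-value ≈ 2·Φ(−0.761) = 0.4465.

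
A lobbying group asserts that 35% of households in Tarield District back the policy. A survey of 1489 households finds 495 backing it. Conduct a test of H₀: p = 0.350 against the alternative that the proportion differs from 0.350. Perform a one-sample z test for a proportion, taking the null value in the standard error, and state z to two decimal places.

p̂ = 495/1489 = 0.3324.
Under H₀, SE = √(0.35·0.65/1489) = √(0.000152787) = 0.0124.
z = (0.3324 − 0.35)/0.0124 = -0.0176/0.0124 = -1.42.
p-value = 2·P(Z > 1.421) ≈ 0.1554.

z = -1.42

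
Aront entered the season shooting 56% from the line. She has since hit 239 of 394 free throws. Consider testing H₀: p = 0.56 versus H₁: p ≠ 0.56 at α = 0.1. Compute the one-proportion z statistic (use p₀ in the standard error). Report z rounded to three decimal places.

p̂ = 239/394 = 0.60660.
Standard error under H₀: √(0.56×0.44/394) = 0.02501.
z = (0.60660 − 0.56)/0.02501 = 0.04660/0.02501 = 1.863.
Two-sided p-value ≈ 2·Φ(−1.863) = 0.0624; since p < α = 0.1, reject H₀.

z = 1.863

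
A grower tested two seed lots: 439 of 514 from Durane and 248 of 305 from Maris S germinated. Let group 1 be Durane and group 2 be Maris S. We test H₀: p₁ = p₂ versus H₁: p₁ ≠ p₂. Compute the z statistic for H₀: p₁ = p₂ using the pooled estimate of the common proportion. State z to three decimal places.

p̂₁ = 439/514 ≈ 0.85409, p̂₂ = 248/305 ≈ 0.81311.
Pooled p̂ = (439+248)/(514+305) = 687/819 = 0.83883.
SE = √(p̂(1−p̂)(1/n₁+1/n₂)) = √(0.83883·0.16117·0.00522421) = √(0.000706291) = 0.02658.
z = (0.85409 − 0.81311)/0.02658 = 0.04098/0.02658 = 1.542.

z = 1.542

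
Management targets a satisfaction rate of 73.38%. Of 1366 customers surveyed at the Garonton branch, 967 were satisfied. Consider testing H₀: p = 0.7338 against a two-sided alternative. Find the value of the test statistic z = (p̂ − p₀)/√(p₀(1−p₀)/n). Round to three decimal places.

z = -2.165

p̂ = 967/1366 = 0.70791.
Under H₀, SE = √(0.7338·0.2662/1366) = √(0.000143) = 0.01196.
z = (0.70791 − 0.7338)/0.01196 = -0.02589/0.01196 = -2.165.
p-value = 2·P(Z > 2.165) ≈ 0.0304.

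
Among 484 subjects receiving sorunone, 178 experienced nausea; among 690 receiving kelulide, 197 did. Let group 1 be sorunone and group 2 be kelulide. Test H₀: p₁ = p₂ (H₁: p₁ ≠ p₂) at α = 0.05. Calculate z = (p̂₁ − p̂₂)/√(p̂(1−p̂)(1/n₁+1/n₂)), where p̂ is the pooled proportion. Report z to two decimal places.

z = 2.98

p̂₁ = 178/484 = 0.3678, p̂₂ = 197/690 = 0.2855.
Pooled p̂ = (178+197)/(484+690) = 375/1174 = 0.3194.
SE = √(0.217391 × 0.00351539) = 0.0276.
z = (0.3678 − 0.2855)/0.0276 = 0.0823/0.0276 = 2.98.
p-value = 2·P(Z > 2.976) ≈ 0.0029. With α = 0.05, reject H₀.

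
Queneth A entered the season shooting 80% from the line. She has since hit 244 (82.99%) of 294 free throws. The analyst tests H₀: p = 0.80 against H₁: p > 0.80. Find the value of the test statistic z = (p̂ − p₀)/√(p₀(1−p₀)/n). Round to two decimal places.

p̂ = 244/294 = 0.8299.
Under H₀, SE = √(0.8·0.2/294) = √(0.000544218) = 0.0233.
z = (0.8299 − 0.8)/0.0233 = 0.0299/0.0233 = 1.28.

z = 1.28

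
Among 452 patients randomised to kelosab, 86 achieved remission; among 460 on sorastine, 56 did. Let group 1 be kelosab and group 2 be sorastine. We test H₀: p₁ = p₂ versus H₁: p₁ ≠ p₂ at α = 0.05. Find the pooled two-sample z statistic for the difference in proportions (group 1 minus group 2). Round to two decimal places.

z = 2.85

p̂₁ = 86/452 ≈ 0.19027, p̂₂ = 56/460 ≈ 0.12174.
Pooled p̂ = (86+56)/(452+460) = 142/912 = 0.15570.
SE = √(p̂(1−p̂)(1/n₁+1/n₂)) = √(0.15570·0.84430·0.0043863) = √(0.000576618) = 0.02401.
z = (0.19027 − 0.12174)/0.02401 = 0.06853/0.02401 = 2.85.
p-value = 2·P(Z > 2.854) ≈ 0.0043; since p < α = 0.05, reject H₀.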